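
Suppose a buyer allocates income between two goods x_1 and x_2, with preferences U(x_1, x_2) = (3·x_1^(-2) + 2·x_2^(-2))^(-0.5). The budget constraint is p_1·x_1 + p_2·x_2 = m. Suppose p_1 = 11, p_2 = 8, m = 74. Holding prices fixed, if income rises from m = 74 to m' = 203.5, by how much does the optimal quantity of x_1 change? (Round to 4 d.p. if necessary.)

MU_x_1 ∝ 3·x_1^(-3), MU_x_2 ∝ 2·x_2^(-3), so MRS = (3/2)·(x_2/x_1)^(3) = p_1/p_2.
Hence x_2/x_1 = ((2/3)·p_1/p_2)^(1/(3)), i.e. raised to the 1/3 power.
Substitute x_2 = (x_2/x_1)·x_1 into the budget: x_1* = m/(p_1 + p_2·(x_2/x_1)).
Numerically x_2/x_1 = 0.971413, so x_1* = 74/(11 + 8·0.971413) = 3.9422.
At m' = 203.5: x_1* = 10.841. Change: 10.841 − 3.9422 = 6.8988.

Δx_1* = 6.8988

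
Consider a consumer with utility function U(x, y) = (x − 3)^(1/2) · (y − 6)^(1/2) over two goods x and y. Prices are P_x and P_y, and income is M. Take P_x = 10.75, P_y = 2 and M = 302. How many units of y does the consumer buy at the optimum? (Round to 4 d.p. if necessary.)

Substituting into the budget: x* = 3 + 0.5·(M − 3·P_x − 6·P_y)/P_x, and y* = 6 + 0.5·(…)/P_y.
Discretionary income = 302 − 3·10.75 − 6·2 = 257.75; y* = 6 + 0.5·257.75/2 = 70.4375.

y* = 70.4375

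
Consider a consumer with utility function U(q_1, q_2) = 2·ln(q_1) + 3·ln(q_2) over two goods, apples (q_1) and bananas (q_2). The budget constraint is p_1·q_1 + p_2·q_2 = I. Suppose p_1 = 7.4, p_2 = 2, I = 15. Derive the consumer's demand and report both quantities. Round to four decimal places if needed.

q_1* = 0.8108, q_2* = 4.5

MU_q_1/MU_q_2 = (2·q_2)/(3·q_1); tangency sets this equal to p_1/p_2.
So 2·p_2·q_2 = 3·p_1·q_1; combined with the budget, a share 0.4 of income goes to q_1.
Demand: q_1*(p_1,p_2,I) = 0.4·I/p_1 and q_2* = 0.6·I/p_2.
At p_1=7.4, p_2=2, I=15: q_1* = 0.4·15/7.4 = 0.8108, q_2* = 4.5.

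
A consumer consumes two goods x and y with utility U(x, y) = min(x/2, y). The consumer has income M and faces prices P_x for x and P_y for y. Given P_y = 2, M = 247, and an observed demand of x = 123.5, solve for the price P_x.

P_x = 1

Leontief preferences: the optimum is at the kink where x/2 = y/1, i.e. y = (1/2)·x.
Budget: P_x·x + P_y·(1/2)·x = M, so (2·P_x + P_y)·x = 2·M.
Demand: x*(P_x,P_y,M) = 2·M/(2·P_x + P_y), y* = M/(2·P_x + P_y).
Set x* = 123.5 in the demand function and solve for P_x: P_x = 1.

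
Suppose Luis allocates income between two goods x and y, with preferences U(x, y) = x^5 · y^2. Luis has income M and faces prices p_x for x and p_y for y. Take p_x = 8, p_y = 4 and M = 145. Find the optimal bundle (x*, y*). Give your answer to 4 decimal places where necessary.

MU_x/MU_y = (5·y)/(2·x); tangency sets this equal to p_x/p_y.
So 5·p_y·y = 2·p_x·x; combined with the budget, a share 5/7 of income goes to x.
Demand: x*(p_x,p_y,M) = 5/7·M/p_x and y* = 2/7·M/p_y.
At p_x=8, p_y=4, M=145: x* = 5/7·145/8 = 12.9464, y* = 10.3571.

x* = 12.9464, y* = 10.3571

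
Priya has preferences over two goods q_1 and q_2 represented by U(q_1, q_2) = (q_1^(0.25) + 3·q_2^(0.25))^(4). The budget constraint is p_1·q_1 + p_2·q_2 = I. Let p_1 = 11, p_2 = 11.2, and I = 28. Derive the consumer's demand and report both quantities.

q_1* = 0.4802, q_2* = 2.0284

MRS = MU_q_1/MU_q_2 = (1/3)·(q_2/q_1)^(0.75). Set equal to p_1/p_2.
Hence q_2/q_1 = (3·p_1/p_2)^(1/(0.75)), i.e. raised to the 4/3 power.
With the ratio pinned down, the budget gives q_1* = I/(p_1 + p_2·(q_2/q_1)) and q_2* = (q_2/q_1)·q_1*.
Numerically q_2/q_1 = 4.224039, so q_1* = 28/(11 + 11.2·4.224039) = 0.4802 and q_2* = 4.224039·0.4802 = 2.0284.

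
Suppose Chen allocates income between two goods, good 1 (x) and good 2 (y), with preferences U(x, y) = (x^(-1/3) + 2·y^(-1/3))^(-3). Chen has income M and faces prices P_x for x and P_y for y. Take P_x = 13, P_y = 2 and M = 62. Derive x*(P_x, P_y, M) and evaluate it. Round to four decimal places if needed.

x* = 2.3227

From the CES first-order condition, (1/2)·(y/x)^(4/3) = P_x/P_y.
Hence y/x = (2·P_x/P_y)^(1/(4/3)), i.e. raised to the 0.75 power.
Substitute y = (y/x)·x into the budget: x* = M/(P_x + P_y·(y/x)).
Numerically y/x = 6.846325, so x* = 62/(13 + 2·6.846325) = 2.3227.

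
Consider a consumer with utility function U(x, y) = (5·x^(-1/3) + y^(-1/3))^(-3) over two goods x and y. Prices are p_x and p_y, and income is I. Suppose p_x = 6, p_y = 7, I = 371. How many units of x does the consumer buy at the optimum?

With the ratio pinned down, the budget gives x* = I/(p_x + p_y·(y/x)) and y* = (y/x)·x*.
Numerically y/x = 0.266417, so x* = 371/(6 + 7·0.266417) = 47.1715.

x* = 47.1715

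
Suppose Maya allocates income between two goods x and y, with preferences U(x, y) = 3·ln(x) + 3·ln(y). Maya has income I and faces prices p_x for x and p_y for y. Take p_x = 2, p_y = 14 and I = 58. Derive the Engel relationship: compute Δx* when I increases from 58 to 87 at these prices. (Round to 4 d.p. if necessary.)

Δx* = 7.25

Tangency: MRS = y/x = p_x/p_y.
Rearranging, p_y·y = p_x·x. Substituting into the budget gives p_x·x·(1 + 1) = I.
Demand: x*(p_x,p_y,I) = 0.5·I/p_x and y* = 0.5·I/p_y.
At p_x=2, p_y=14, I=58: x* = 0.5·58/2 = 14.5.
At I' = 87: x* = 21.75. Change: 21.75 − 14.5 = 7.25.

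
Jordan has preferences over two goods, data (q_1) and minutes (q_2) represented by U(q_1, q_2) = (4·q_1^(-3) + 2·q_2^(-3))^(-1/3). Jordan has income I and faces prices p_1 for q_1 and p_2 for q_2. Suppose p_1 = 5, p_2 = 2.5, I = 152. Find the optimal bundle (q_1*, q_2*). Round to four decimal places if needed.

q_1* = 20.2667, q_2* = 20.2667

From the CES first-order condition, 2·(q_2/q_1)^(4) = p_1/p_2.
Hence q_2/q_1 = ((1/2)·p_1/p_2)^(1/(4)), i.e. raised to the 0.25 power.
Substitute q_2 = (q_2/q_1)·q_1 into the budget: q_1* = I/(p_1 + p_2·(q_2/q_1)).
Numerically q_2/q_1 = 1, so q_1* = 152/(5 + 2.5·1) = 20.2667 and q_2* = 1·20.2667 = 20.2667.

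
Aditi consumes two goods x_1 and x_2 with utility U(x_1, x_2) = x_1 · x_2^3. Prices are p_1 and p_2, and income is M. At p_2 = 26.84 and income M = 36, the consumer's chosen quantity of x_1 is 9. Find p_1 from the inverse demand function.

Tangency: MRS = (1/3)·x_2/x_1 = p_1/p_2.
Rearranging, p_2·x_2 = 3·p_1·x_1. Substituting into the budget gives p_1·x_1·(1 + 3) = M.
Demand: x_1*(p_1,p_2,M) = 0.25·M/p_1 and x_2* = 0.75·M/p_2.
Set x_1* = 9 in the demand function and solve for p_1: p_1 = 1.

p_1 = 1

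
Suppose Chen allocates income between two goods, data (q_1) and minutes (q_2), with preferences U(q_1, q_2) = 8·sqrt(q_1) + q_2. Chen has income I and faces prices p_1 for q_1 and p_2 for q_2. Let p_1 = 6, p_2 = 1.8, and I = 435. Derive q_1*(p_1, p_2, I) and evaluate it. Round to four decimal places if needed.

Set MRS = p_1/p_2: 4·q_1^(−1/2) = p_1/p_2.
Thus q_1* = (4·p_2/p_1)² — independent of I — with the rest of income spent on q_2.
Plugging in: q_1* = (4·1.8/6)² = 1.44.

q_1* = 1.44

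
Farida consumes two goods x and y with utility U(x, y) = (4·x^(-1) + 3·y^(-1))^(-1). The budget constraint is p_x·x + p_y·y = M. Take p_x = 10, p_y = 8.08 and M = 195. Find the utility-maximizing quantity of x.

MU_x ∝ 4·x^(-2), MU_y ∝ 3·y^(-2), so MRS = (4/3)·(y/x)^(2) = p_x/p_y.
Hence y/x = ((3/4)·p_x/p_y)^(1/(2)), i.e. raised to the 0.5 power.
Substitute y = (y/x)·x into the budget: x* = M/(p_x + p_y·(y/x)).
Numerically y/x = 0.963441, so x* = 195/(10 + 8.08·0.963441) = 10.9645.

x* = 10.9645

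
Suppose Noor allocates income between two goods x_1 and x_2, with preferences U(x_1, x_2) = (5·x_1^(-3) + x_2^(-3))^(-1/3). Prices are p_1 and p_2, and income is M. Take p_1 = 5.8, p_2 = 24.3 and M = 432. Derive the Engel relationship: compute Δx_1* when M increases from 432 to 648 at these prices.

MRS = MU_x_1/MU_x_2 = 5·(x_2/x_1)^(4). Set equal to p_1/p_2.
Solve for the ratio: x_2/x_1 = [(1/5)·p_1/p_2]^(0.25).
With the ratio pinned down, the budget gives x_1* = M/(p_1 + p_2·(x_2/x_1)) and x_2* = (x_2/x_1)·x_1*.
Numerically x_2/x_1 = 0.467426, so x_1* = 432/(5.8 + 24.3·0.467426) = 25.1771.
At M' = 648: x_1* = 37.7656. Change: 37.7656 − 25.1771 = 12.5885.

Δx_1* = 12.5885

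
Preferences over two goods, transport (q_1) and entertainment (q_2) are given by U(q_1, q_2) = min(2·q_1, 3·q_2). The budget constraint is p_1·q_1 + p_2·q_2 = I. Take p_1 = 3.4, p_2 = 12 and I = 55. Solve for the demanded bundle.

q_1* = 4.8246, q_2* = 3.2164

Here 3·3.4 + 2·12 = 34.2, giving q_1* = 4.8246 and q_2* = 3.2164.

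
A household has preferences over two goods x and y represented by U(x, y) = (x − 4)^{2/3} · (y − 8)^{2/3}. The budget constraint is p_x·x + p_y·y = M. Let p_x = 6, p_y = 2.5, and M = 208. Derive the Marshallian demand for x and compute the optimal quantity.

x* = 17.6667

Substituting into the budget: x* = 4 + 0.5·(M − 4·p_x − 8·p_y)/p_x, and y* = 8 + 0.5·(…)/p_y.
Discretionary income = 208 − 4·6 − 8·2.5 = 164; x* = 4 + 0.5·164/6 = 17.6667.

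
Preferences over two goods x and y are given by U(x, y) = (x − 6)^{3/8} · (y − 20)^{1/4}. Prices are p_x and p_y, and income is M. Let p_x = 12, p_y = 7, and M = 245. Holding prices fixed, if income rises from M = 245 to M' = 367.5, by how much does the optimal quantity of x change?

MRS = (3/2)·(y−20)/(x−6). Tangency with p_x/p_y gives y−20 = (2/3)·(p_x/p_y)·(x−6).
After buying the subsistence bundle (6, 20), a share 0.6 of the remaining income goes to x: x* = 6 + 0.6·(M − 6p_x − 20p_y)/p_x.
Discretionary income = 245 − 6·12 − 20·7 = 33; x* = 6 + 0.6·33/12 = 7.65.
At M' = 367.5: x* = 13.775. Change: 13.775 − 7.65 = 6.125.

Δx* = 6.125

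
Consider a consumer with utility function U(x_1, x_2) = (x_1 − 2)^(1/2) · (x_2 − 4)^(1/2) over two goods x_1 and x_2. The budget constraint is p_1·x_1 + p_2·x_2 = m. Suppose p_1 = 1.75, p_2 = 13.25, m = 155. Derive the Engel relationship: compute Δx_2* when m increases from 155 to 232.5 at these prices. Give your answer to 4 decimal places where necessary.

Δx_2* = 2.9245

MRS = (x_2−4)/(x_1−2). Tangency with p_1/p_2 gives x_2−4 = (p_1/p_2)·(x_1−2).
After buying the subsistence bundle (2, 4), a share 0.5 of the remaining income goes to x_1: x_1* = 2 + 0.5·(m − 2p_1 − 4p_2)/p_1.
Discretionary income = 155 − 2·1.75 − 4·13.25 = 98.5; x_2* = 4 + 0.5·98.5/13.25 = 7.717.
At m' = 232.5: x_2* = 10.6415. Change: 10.6415 − 7.717 = 2.9245.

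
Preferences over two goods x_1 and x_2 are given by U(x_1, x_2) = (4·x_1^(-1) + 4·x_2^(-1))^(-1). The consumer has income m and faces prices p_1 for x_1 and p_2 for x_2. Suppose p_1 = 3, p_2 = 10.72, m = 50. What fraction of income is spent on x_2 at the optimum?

MU_x_1 ∝ 4·x_1^(-2), MU_x_2 ∝ 4·x_2^(-2), so MRS = (x_2/x_1)^(2) = p_1/p_2.
Hence x_2/x_1 = (p_1/p_2)^(1/(2)), i.e. raised to the 0.5 power.
With the ratio pinned down, the budget gives x_1* = m/(p_1 + p_2·(x_2/x_1)) and x_2* = (x_2/x_1)·x_1*.
Numerically x_2/x_1 = 0.529009, so x_1* = 50/(3 + 10.72·0.529009) = 5.7664 and x_2* = 0.529009·5.7664 = 3.0505.
Expenditure on x_2: 10.72·3.0505 = 32.7009; share = 0.654.

share on x_2 = 0.654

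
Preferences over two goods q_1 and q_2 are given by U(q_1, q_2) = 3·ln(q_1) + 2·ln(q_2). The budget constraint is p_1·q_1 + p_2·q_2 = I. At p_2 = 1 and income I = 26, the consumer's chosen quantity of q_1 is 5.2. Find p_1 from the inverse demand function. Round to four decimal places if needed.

MU_q_1/MU_q_2 = (3·q_2)/(2·q_1); tangency sets this equal to p_1/p_2.
Rearranging, p_2·q_2 = (2/3)·p_1·q_1. Substituting into the budget gives p_1·q_1·(1 + (2/3)) = I.
Demand: q_1*(p_1,p_2,I) = 0.6·I/p_1 and q_2* = 0.4·I/p_2.
Set q_1* = 5.2 in the demand function and solve for p_1: p_1 = 3.

p_1 = 3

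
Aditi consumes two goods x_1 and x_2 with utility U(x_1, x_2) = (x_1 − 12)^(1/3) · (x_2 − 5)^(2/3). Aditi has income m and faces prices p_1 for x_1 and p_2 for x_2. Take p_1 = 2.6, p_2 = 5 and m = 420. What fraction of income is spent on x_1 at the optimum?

After buying the subsistence bundle (12, 5), a share 1/3 of the remaining income goes to x_1: x_1* = 12 + 1/3·(m − 12p_1 − 5p_2)/p_1.
Discretionary income = 420 − 12·2.6 − 5·5 = 363.8; x_1* = 12 + 1/3·363.8/2.6 = 58.641; x_2* = 5 + 2/3·363.8/5 = 53.5067.
Expenditure on x_1: 2.6·58.641 = 152.4667; share = 0.363.

share on x_1 = 0.363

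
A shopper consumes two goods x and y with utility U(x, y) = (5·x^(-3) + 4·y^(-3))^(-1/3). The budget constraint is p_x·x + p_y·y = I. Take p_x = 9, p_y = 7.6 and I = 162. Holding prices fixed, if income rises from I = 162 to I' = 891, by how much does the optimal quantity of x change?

MRS = MU_x/MU_y = (5/4)·(y/x)^(4). Set equal to p_x/p_y.
Solve for the ratio: y/x = [(4/5)·p_x/p_y]^(0.25).
With the ratio pinned down, the budget gives x* = I/(p_x + p_y·(y/x)) and y* = (y/x)·x*.
Numerically y/x = 0.986574, so x* = 162/(9 + 7.6·0.986574) = 9.8194.
At I' = 891: x* = 54.0067. Change: 54.0067 − 9.8194 = 44.1873.

Δx* = 44.1873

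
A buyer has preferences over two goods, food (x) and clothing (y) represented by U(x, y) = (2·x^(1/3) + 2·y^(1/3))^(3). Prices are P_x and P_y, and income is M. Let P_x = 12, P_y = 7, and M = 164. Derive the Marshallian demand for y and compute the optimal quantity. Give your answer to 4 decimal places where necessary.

Substitute y = (y/x)·x into the budget: x* = M/(P_x + P_y·(y/x)).
Numerically y/x = 2.244527, so x* = 164/(12 + 7·2.244527) = 5.9181 and y* = 2.244527·5.9181 = 13.2833.

y* = 13.2833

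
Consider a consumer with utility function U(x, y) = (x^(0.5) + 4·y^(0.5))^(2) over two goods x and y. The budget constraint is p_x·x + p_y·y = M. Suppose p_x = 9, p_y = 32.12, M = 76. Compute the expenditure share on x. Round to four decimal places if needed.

share on x = 0.1824

MRS = MU_x/MU_y = (1/4)·(y/x)^(0.5). Set equal to p_x/p_y.
Hence y/x = (4·p_x/p_y)^(1/(0.5)), i.e. raised to the 2 power.
With the ratio pinned down, the budget gives x* = M/(p_x + p_y·(y/x)) and y* = (y/x)·x*.
Numerically y/x = 1.256186, so x* = 76/(9 + 32.12·1.256186) = 1.5401 and y* = 1.256186·1.5401 = 1.9346.
Expenditure on x: 9·1.5401 = 13.8605; share = 0.1824.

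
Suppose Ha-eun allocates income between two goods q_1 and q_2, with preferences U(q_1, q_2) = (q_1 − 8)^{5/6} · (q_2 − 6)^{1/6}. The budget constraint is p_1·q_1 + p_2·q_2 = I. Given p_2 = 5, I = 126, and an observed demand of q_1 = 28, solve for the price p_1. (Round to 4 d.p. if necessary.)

p_1 = 3

This is Cobb-Douglas in (q_1−8, q_2−6): tangency gives 5/6·p_2·(q_2−6) = 1/6·p_1·(q_1−8).
After buying the subsistence bundle (8, 6), a share 5/6 of the remaining income goes to q_1: q_1* = 8 + 5/6·(I − 8p_1 − 6p_2)/p_1.
Set q_1* = 28 in the demand function and solve for p_1: p_1 = 3.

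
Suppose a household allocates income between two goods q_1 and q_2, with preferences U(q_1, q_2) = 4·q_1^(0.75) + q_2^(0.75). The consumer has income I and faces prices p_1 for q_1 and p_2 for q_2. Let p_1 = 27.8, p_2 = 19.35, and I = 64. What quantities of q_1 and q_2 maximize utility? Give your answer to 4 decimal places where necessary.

MU_q_1 ∝ 4·q_1^(-0.25), MU_q_2 ∝ q_2^(-0.25), so MRS = 4·(q_2/q_1)^(0.25) = p_1/p_2.
Solve for the ratio: q_2/q_1 = [(1/4)·p_1/p_2]^(4).
Substitute q_2 = (q_2/q_1)·q_1 into the budget: q_1* = I/(p_1 + p_2·(q_2/q_1)).
Numerically q_2/q_1 = 0.016642, so q_1* = 64/(27.8 + 19.35·0.016642) = 2.2758 and q_2* = 0.016642·2.2758 = 0.0379.

q_1* = 2.2758, q_2* = 0.0379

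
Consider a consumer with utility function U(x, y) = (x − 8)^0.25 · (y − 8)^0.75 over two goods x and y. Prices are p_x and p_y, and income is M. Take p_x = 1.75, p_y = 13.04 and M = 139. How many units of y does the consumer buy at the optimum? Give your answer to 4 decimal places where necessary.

y* = 9.1894

MRS = (1/3)·(y−8)/(x−8). Tangency with p_x/p_y gives y−8 = 3·(p_x/p_y)·(x−8).
Substituting into the budget: x* = 8 + 0.25·(M − 8·p_x − 8·p_y)/p_x, and y* = 8 + 0.75·(…)/p_y.
Discretionary income = 139 − 8·1.75 − 8·13.04 = 20.68; y* = 8 + 0.75·20.68/13.04 = 9.1894.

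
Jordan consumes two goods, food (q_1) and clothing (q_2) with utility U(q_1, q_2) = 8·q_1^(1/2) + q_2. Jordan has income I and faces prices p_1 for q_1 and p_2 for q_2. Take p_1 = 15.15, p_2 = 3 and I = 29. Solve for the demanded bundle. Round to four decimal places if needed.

q_1* = 0.6274, q_2* = 6.4983

Solve: √q_1 = 4·p_2/p_1, so q_1*(p_1,p_2) = (4·p_2/p_1)², and q_2* = (I − p_1·q_1*)/p_2.
Plugging in: q_1* = (4·3/15.15)² = 0.6274, q_2* = 6.4983.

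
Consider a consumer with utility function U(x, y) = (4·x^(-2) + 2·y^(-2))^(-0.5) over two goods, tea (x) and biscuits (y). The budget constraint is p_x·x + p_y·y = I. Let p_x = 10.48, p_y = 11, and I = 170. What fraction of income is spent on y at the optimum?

share on y = 0.4505

MU_x ∝ 4·x^(-3), MU_y ∝ 2·y^(-3), so MRS = 2·(y/x)^(3) = p_x/p_y.
Hence y/x = ((1/2)·p_x/p_y)^(1/(3)), i.e. raised to the 1/3 power.
Substitute y = (y/x)·x into the budget: x* = I/(p_x + p_y·(y/x)).
Numerically y/x = 0.780991, so x* = 170/(10.48 + 11·0.780991) = 8.9141 and y* = 0.780991·8.9141 = 6.9618.
Expenditure on y: 11·6.9618 = 76.5802; share = 0.4505.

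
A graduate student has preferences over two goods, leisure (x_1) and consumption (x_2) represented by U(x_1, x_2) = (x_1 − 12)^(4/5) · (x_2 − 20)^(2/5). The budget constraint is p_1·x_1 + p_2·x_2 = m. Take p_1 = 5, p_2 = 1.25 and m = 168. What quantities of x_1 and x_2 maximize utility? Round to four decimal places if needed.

x_1* = 23.0667, x_2* = 42.1333

MRS = 2·(x_2−20)/(x_1−12). Tangency with p_1/p_2 gives x_2−20 = (1/2)·(p_1/p_2)·(x_1−12).
Substituting into the budget: x_1* = 12 + 2/3·(m − 12·p_1 − 20·p_2)/p_1, and x_2* = 20 + 1/3·(…)/p_2.
Discretionary income = 168 − 12·5 − 20·1.25 = 83; x_1* = 12 + 2/3·83/5 = 23.0667; x_2* = 20 + 1/3·83/1.25 = 42.1333.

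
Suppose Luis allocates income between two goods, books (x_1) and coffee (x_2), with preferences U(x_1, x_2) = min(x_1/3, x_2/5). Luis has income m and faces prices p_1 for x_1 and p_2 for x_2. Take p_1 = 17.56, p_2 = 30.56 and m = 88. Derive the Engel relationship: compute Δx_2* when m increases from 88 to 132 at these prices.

Δx_2* = 1.0707

With perfect complements, no substitution: consume in ratio x_1:x_2 = 3:5.
Budget: p_1·x_1 + p_2·(5/3)·x_1 = m, so (3·p_1 + 5·p_2)·x_1 = 3·m.
Demand: x_1*(p_1,p_2,m) = 3·m/(3·p_1 + 5·p_2), x_2* = 5·m/(3·p_1 + 5·p_2).
Here 3·17.56 + 5·30.56 = 205.48, giving x_2* = 2.1413.
At m' = 132: x_2* = 3.212. Change: 3.212 − 2.1413 = 1.0707.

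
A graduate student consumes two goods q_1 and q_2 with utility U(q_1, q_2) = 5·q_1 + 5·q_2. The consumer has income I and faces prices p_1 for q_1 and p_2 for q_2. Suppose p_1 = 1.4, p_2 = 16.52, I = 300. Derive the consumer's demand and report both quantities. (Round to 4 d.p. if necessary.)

Linear utility — the consumer picks whichever good has higher MU/price: 5/1.4 = 3.5714 vs 5/16.52 = 0.3027.
q_1 gives more utility per dollar, so spend all income on q_1: q_1* = I/p_1, q_2* = 0.
Numerically: q_1* = 214.2857, q_2* = 0.

q_1* = 214.2857, q_2* = 0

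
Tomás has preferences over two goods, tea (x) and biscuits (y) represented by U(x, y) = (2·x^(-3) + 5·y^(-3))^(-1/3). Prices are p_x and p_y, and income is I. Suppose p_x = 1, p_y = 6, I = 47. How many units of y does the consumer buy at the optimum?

y* = 6.4875

From the CES first-order condition, (2/5)·(y/x)^(4) = p_x/p_y.
Hence y/x = ((5/2)·p_x/p_y)^(1/(4)), i.e. raised to the 0.25 power.
Substitute y = (y/x)·x into the budget: x* = I/(p_x + p_y·(y/x)).
Numerically y/x = 0.803428, so x* = 47/(1 + 6·0.803428) = 8.0748 and y* = 0.803428·8.0748 = 6.4875.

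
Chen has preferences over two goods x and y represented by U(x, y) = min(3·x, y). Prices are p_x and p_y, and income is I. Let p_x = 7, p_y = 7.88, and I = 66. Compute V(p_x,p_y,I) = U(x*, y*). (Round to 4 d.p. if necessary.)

Leontief preferences: the optimum is at the kink where x/1 = y/3, i.e. y = 3·x.
Budget: p_x·x + p_y·3·x = I, so (p_x + 3·p_y)·x = I.
Demand: x*(p_x,p_y,I) = I/(p_x + 3·p_y), y* = 3·I/(p_x + 3·p_y).
Here 7 + 3·7.88 = 30.64, giving x* = 2.154 and y* = 6.4621.
Utility at the optimum: U(2.154, 6.4621) = 6.4621.

V = 6.4621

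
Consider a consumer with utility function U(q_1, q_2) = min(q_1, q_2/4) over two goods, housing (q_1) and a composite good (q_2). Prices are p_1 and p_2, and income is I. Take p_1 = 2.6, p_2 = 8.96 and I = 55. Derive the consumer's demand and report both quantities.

Leontief preferences: the optimum is at the kink where q_1/1 = q_2/4, i.e. q_2 = 4·q_1.
Budget: p_1·q_1 + p_2·4·q_1 = I, so (p_1 + 4·p_2)·q_1 = I.
Demand: q_1*(p_1,p_2,I) = I/(p_1 + 4·p_2), q_2* = 4·I/(p_1 + 4·p_2).
Here 2.6 + 4·8.96 = 38.44, giving q_1* = 1.4308 and q_2* = 5.7232.

q_1* = 1.4308, q_2* = 5.7232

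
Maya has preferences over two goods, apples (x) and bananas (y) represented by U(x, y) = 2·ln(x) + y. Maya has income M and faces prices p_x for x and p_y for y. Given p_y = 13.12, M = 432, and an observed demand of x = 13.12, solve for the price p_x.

Set MRS = p_x/p_y: (2/x)/1 = p_x/p_y.
So x*(p_x,p_y) = 2·p_y/p_x, independent of income; and y* = (M − 2·p_y)/p_y.
Set x* = 13.12 in the demand function and solve for p_x: p_x = 2.

p_x = 2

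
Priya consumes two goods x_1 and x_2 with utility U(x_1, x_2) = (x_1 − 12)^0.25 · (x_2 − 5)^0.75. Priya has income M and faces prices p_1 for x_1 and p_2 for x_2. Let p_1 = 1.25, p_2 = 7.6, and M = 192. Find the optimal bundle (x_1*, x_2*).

MRS = (1/3)·(x_2−5)/(x_1−12). Tangency with p_1/p_2 gives x_2−5 = 3·(p_1/p_2)·(x_1−12).
Substituting into the budget: x_1* = 12 + 0.25·(M − 12·p_1 − 5·p_2)/p_1, and x_2* = 5 + 0.75·(…)/p_2.
Discretionary income = 192 − 12·1.25 − 5·7.6 = 139; x_1* = 12 + 0.25·139/1.25 = 39.8; x_2* = 5 + 0.75·139/7.6 = 18.7171.

x_1* = 39.8, x_2* = 18.7171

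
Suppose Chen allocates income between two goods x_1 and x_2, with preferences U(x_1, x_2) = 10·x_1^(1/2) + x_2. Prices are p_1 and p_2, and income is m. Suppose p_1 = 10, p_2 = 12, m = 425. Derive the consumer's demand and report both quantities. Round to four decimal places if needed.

Utility is quasi-linear in x_2; the FOC for x_1 is 5/√x_1 = p_1/p_2.
Solve: √x_1 = 5·p_2/p_1, so x_1*(p_1,p_2) = (5·p_2/p_1)², and x_2* = (m − p_1·x_1*)/p_2.
Plugging in: x_1* = (5·12/10)² = 36, x_2* = 5.4167.

x_1* = 36, x_2* = 5.4167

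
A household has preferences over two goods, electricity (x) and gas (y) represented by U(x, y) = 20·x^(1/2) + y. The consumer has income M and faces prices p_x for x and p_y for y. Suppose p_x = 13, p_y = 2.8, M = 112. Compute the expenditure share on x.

Solve: √x = 10·p_y/p_x, so x*(p_x,p_y) = (10·p_y/p_x)², and y* = (M − p_x·x*)/p_y.
Plugging in: x* = (10·2.8/13)² = 4.6391, y* = 18.4615.
Expenditure on x: 13·4.6391 = 60.3077; share = 0.5385.

share on x = 0.5385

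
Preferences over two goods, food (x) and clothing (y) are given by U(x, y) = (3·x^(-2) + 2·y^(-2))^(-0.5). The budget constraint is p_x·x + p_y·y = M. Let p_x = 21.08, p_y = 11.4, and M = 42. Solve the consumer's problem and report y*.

From the CES first-order condition, (3/2)·(y/x)^(3) = p_x/p_y.
Solve for the ratio: y/x = [(2/3)·p_x/p_y]^(1/3).
Substitute y = (y/x)·x into the budget: x* = M/(p_x + p_y·(y/x)).
Numerically y/x = 1.072239, so x* = 42/(21.08 + 11.4·1.072239) = 1.2611 and y* = 1.072239·1.2611 = 1.3522.

y* = 1.3522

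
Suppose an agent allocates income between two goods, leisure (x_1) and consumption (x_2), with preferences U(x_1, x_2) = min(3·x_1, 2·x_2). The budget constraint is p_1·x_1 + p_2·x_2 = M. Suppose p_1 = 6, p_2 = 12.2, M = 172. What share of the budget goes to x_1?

share on x_1 = 0.2469

Leontief preferences: the optimum is at the kink where x_1/2 = x_2/3, i.e. x_2 = (3/2)·x_1.
Budget: p_1·x_1 + p_2·(3/2)·x_1 = M, so (2·p_1 + 3·p_2)·x_1 = 2·M.
Demand: x_1*(p_1,p_2,M) = 2·M/(2·p_1 + 3·p_2), x_2* = 3·M/(2·p_1 + 3·p_2).
Here 2·6 + 3·12.2 = 48.6, giving x_1* = 7.0782 and x_2* = 10.6173.
Expenditure on x_1: 6·7.0782 = 42.4691; share = 0.2469.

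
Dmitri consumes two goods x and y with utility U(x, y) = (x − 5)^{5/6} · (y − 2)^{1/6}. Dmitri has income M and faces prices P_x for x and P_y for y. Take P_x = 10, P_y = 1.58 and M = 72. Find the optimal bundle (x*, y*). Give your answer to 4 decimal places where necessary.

x* = 6.57, y* = 3.9873

Let x' = x−5, y' = y−2. MRS = 5·y'/x' = P_x/P_y.
Substituting into the budget: x* = 5 + 5/6·(M − 5·P_x − 2·P_y)/P_x, and y* = 2 + 1/6·(…)/P_y.
Discretionary income = 72 − 5·10 − 2·1.58 = 18.84; x* = 5 + 5/6·18.84/10 = 6.57; y* = 2 + 1/6·18.84/1.58 = 3.9873.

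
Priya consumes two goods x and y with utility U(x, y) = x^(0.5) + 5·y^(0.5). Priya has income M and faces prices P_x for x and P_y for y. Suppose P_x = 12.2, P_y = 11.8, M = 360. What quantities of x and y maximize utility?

MU_x ∝ x^(-0.5), MU_y ∝ 5·y^(-0.5), so MRS = (1/5)·(y/x)^(0.5) = P_x/P_y.
Hence y/x = (5·P_x/P_y)^(1/(0.5)), i.e. raised to the 2 power.
With the ratio pinned down, the budget gives x* = M/(P_x + P_y·(y/x)) and y* = (y/x)·x*.
Numerically y/x = 26.723643, so x* = 360/(12.2 + 11.8·26.723643) = 1.0991 and y* = 26.723643·1.0991 = 29.3721.

x* = 1.0991, y* = 29.3721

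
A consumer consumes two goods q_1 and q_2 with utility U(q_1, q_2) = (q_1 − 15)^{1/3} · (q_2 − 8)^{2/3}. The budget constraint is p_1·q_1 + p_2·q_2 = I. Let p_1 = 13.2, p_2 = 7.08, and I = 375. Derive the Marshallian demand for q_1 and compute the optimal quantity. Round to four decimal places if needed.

q_1* = 18.0394

After buying the subsistence bundle (15, 8), a share 1/3 of the remaining income goes to q_1: q_1* = 15 + 1/3·(I − 15p_1 − 8p_2)/p_1.
Discretionary income = 375 − 15·13.2 − 8·7.08 = 120.36; q_1* = 15 + 1/3·120.36/13.2 = 18.0394.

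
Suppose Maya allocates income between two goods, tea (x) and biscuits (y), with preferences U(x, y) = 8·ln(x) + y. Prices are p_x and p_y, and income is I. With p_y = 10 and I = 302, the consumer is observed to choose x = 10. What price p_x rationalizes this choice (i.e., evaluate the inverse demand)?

p_x = 8

Set MRS = p_x/p_y: (8/x)/1 = p_x/p_y.
So x*(p_x,p_y) = 8·p_y/p_x, independent of income; and y* = (I − 8·p_y)/p_y.
Set x* = 10 in the demand function and solve for p_x: p_x = 8.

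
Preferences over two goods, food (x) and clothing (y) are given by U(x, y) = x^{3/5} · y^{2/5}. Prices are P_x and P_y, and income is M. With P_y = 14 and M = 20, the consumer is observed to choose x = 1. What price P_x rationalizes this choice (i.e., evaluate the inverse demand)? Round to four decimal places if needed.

P_x = 12

Tangency: MRS = (3/2)·y/x = P_x/P_y.
Rearranging, P_y·y = (2/3)·P_x·x. Substituting into the budget gives P_x·x·(1 + (2/3)) = M.
Demand: x*(P_x,P_y,M) = 0.6·M/P_x and y* = 0.4·M/P_y.
Set x* = 1 in the demand function and solve for P_x: P_x = 12.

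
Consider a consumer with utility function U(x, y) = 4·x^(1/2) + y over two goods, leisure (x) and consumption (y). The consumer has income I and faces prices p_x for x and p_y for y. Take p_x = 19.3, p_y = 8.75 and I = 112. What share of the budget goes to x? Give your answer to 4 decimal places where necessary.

MU_x = 2/√x, MU_y = 1. Tangency: 2/√x = p_x/p_y.
Solve: √x = 2·p_y/p_x, so x*(p_x,p_y) = (2·p_y/p_x)², and y* = (I − p_x·x*)/p_y.
Plugging in: x* = (2·8.75/19.3)² = 0.8222, y* = 10.9865.
Expenditure on x: 19.3·0.8222 = 15.8679; share = 0.1417.

share on x = 0.1417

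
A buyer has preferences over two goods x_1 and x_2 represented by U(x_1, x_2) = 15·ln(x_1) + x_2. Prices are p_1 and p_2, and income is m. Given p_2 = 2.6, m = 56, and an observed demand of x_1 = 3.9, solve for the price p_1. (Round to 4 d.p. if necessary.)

Set MRS = p_1/p_2: (15/x_1)/1 = p_1/p_2.
So x_1*(p_1,p_2) = 15·p_2/p_1, independent of income; and x_2* = (m − 15·p_2)/p_2.
Set x_1* = 3.9 in the demand function and solve for p_1: p_1 = 10.

p_1 = 10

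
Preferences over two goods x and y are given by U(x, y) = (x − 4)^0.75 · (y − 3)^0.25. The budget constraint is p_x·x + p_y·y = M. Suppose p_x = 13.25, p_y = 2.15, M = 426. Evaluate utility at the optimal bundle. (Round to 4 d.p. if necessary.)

V = 24.8395

Let x' = x−4, y' = y−3. MRS = 3·y'/x' = p_x/p_y.
After buying the subsistence bundle (4, 3), a share 0.75 of the remaining income goes to x: x* = 4 + 0.75·(M − 4p_x − 3p_y)/p_x.
Discretionary income = 426 − 4·13.25 − 3·2.15 = 366.55; x* = 4 + 0.75·366.55/13.25 = 24.7481; y* = 3 + 0.25·366.55/2.15 = 45.6221.
Utility at the optimum: U(24.7481, 45.6221) = 24.8395.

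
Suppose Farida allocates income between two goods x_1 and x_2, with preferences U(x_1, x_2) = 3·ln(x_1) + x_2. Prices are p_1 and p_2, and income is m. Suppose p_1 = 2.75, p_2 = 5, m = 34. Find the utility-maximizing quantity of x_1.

x_1* = 5.4545

So x_1*(p_1,p_2) = 3·p_2/p_1, independent of income; and x_2* = (m − 3·p_2)/p_2.
At the given prices: x_1* = 3·5/2.75 = 5.4545.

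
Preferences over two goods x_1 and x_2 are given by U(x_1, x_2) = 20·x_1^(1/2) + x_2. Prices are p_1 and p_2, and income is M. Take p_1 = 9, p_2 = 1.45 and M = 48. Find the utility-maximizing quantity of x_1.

MU_x_1 = 10/√x_1, MU_x_2 = 1. Tangency: 10/√x_1 = p_1/p_2.
Thus x_1* = (10·p_2/p_1)² — independent of M — with the rest of income spent on x_2.
Plugging in: x_1* = (10·1.45/9)² = 2.5957.

x_1* = 2.5957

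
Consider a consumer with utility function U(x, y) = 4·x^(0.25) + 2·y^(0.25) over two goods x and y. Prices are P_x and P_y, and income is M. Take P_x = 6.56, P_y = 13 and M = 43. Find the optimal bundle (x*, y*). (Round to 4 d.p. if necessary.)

MRS = MU_x/MU_y = 2·(y/x)^(0.75). Set equal to P_x/P_y.
Hence y/x = ((1/2)·P_x/P_y)^(1/(0.75)), i.e. raised to the 4/3 power.
With the ratio pinned down, the budget gives x* = M/(P_x + P_y·(y/x)) and y* = (y/x)·x*.
Numerically y/x = 0.159431, so x* = 43/(6.56 + 13·0.159431) = 4.9811 and y* = 0.159431·4.9811 = 0.7941.

x* = 4.9811, y* = 0.7941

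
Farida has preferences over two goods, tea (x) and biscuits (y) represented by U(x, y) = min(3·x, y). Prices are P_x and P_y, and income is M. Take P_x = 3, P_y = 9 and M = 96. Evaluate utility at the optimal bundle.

Leontief preferences: the optimum is at the kink where x/1 = y/3, i.e. y = 3·x.
Budget: P_x·x + P_y·3·x = M, so (P_x + 3·P_y)·x = M.
Demand: x*(P_x,P_y,M) = M/(P_x + 3·P_y), y* = 3·M/(P_x + 3·P_y).
Here 3 + 3·9 = 30, giving x* = 3.2 and y* = 9.6.
Utility at the optimum: U(3.2, 9.6) = 9.6.

V = 9.6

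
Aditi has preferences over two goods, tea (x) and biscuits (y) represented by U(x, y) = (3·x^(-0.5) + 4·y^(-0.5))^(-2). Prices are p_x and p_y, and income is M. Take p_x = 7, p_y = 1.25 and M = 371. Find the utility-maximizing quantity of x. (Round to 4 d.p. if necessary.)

MU_x ∝ 3·x^(-1.5), MU_y ∝ 4·y^(-1.5), so MRS = (3/4)·(y/x)^(1.5) = p_x/p_y.
Solve for the ratio: y/x = [(4/3)·p_x/p_y]^(2/3).
Substitute y = (y/x)·x into the budget: x* = M/(p_x + p_y·(y/x)).
Numerically y/x = 3.820186, so x* = 371/(7 + 1.25·3.820186) = 31.5068.

x* = 31.5068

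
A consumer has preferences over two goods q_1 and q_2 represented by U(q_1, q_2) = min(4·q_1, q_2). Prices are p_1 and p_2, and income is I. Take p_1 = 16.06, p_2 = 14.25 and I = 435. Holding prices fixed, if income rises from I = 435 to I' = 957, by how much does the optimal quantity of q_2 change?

Δq_2* = 28.5792

Demand: q_1*(p_1,p_2,I) = I/(p_1 + 4·p_2), q_2* = 4·I/(p_1 + 4·p_2).
Here 16.06 + 4·14.25 = 73.06, giving q_2* = 23.816.
At I' = 957: q_2* = 52.3953. Change: 52.3953 − 23.816 = 28.5792.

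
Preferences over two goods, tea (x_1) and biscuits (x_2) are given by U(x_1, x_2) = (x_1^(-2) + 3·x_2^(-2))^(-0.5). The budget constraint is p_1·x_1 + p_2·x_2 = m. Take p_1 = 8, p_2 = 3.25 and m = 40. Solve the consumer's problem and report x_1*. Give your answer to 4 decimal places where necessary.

From the CES first-order condition, (1/3)·(x_2/x_1)^(3) = p_1/p_2.
Hence x_2/x_1 = (3·p_1/p_2)^(1/(3)), i.e. raised to the 1/3 power.
With the ratio pinned down, the budget gives x_1* = m/(p_1 + p_2·(x_2/x_1)) and x_2* = (x_2/x_1)·x_1*.
Numerically x_2/x_1 = 1.947344, so x_1* = 40/(8 + 3.25·1.947344) = 2.7916.

x_1* = 2.7916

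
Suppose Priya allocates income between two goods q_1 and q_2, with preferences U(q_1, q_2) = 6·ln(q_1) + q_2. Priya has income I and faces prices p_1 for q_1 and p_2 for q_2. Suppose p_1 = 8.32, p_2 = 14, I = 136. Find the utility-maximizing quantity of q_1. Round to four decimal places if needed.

MU_q_1 = 6/q_1, MU_q_2 = 1. Tangency: 6/q_1 = p_1/p_2.
So q_1*(p_1,p_2) = 6·p_2/p_1, independent of income; and q_2* = (I − 6·p_2)/p_2.
At the given prices: q_1* = 6·14/8.32 = 10.0962.

q_1* = 10.0962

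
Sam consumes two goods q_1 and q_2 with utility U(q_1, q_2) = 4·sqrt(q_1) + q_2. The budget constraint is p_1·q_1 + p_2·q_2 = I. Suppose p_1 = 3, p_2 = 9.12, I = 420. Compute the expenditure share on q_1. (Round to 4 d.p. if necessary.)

share on q_1 = 0.264

Plugging in: q_1* = (2·9.12/3)² = 36.9664, q_2* = 33.8926.
Expenditure on q_1: 3·36.9664 = 110.8992; share = 0.264.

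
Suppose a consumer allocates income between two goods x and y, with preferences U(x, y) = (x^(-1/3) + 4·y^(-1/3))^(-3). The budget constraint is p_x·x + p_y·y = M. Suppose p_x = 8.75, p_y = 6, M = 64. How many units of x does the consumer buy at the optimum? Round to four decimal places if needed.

x* = 2.0466

MU_x ∝ x^(-4/3), MU_y ∝ 4·y^(-4/3), so MRS = (1/4)·(y/x)^(4/3) = p_x/p_y.
Solve for the ratio: y/x = [4·p_x/p_y]^(0.75).
Substitute y = (y/x)·x into the budget: x* = M/(p_x + p_y·(y/x)).
Numerically y/x = 3.75351, so x* = 64/(8.75 + 6·3.75351) = 2.0466.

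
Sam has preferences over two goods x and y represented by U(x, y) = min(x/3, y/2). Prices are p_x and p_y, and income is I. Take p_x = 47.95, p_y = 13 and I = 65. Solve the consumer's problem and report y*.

Leontief preferences: the optimum is at the kink where x/3 = y/2, i.e. y = (2/3)·x.
Budget: p_x·x + p_y·(2/3)·x = I, so (3·p_x + 2·p_y)·x = 3·I.
Demand: x*(p_x,p_y,I) = 3·I/(3·p_x + 2·p_y), y* = 2·I/(3·p_x + 2·p_y).
Here 3·47.95 + 2·13 = 169.85, giving y* = 0.7654.

y* = 0.7654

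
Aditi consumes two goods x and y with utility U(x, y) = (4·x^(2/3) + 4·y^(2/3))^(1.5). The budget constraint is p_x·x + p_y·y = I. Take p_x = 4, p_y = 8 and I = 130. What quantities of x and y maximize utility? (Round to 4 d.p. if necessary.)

MU_x ∝ 4·x^(-1/3), MU_y ∝ 4·y^(-1/3), so MRS = (y/x)^(1/3) = p_x/p_y.
Hence y/x = (p_x/p_y)^(1/(1/3)), i.e. raised to the 3 power.
With the ratio pinned down, the budget gives x* = I/(p_x + p_y·(y/x)) and y* = (y/x)·x*.
Numerically y/x = 0.125, so x* = 130/(4 + 8·0.125) = 26 and y* = 0.125·26 = 3.25.

x* = 26, y* = 3.25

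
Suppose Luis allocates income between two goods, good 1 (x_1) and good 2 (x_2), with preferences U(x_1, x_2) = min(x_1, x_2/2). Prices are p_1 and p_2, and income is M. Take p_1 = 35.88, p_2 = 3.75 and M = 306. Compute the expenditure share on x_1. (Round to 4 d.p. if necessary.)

share on x_1 = 0.8271

Demand: x_1*(p_1,p_2,M) = M/(p_1 + 2·p_2), x_2* = 2·M/(p_1 + 2·p_2).
Here 35.88 + 2·3.75 = 43.38, giving x_1* = 7.0539 and x_2* = 14.1079.
Expenditure on x_1: 35.88·7.0539 = 253.0954; share = 0.8271.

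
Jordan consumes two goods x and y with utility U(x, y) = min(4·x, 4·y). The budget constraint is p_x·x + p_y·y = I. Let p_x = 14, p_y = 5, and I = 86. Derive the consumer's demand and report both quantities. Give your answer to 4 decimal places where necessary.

Demand: x*(p_x,p_y,I) = 4·I/(4·p_x + 4·p_y), y* = 4·I/(4·p_x + 4·p_y).
Here 4·14 + 4·5 = 76, giving x* = 4.5263 and y* = 4.5263.

x* = 4.5263, y* = 4.5263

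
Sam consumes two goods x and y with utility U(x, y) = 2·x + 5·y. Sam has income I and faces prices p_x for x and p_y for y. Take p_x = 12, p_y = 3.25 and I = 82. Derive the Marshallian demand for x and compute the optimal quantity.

x* = 0

Perfect substitutes: compare marginal utility per dollar. 2/p_x vs 5/p_y → 0.1667 vs 1.5385.
y gives more utility per dollar, so spend all income on y: y* = I/p_y, x* = 0.
Numerically: x* = 0, y* = 25.2308.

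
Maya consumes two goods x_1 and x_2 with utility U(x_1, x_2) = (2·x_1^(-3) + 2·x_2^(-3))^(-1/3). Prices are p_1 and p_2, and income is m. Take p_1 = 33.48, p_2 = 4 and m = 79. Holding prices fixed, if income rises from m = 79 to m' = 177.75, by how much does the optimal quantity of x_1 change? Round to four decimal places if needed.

Δx_1* = 2.4514

MU_x_1 ∝ 2·x_1^(-4), MU_x_2 ∝ 2·x_2^(-4), so MRS = (x_2/x_1)^(4) = p_1/p_2.
Hence x_2/x_1 = (p_1/p_2)^(1/(4)), i.e. raised to the 0.25 power.
With the ratio pinned down, the budget gives x_1* = m/(p_1 + p_2·(x_2/x_1)) and x_2* = (x_2/x_1)·x_1*.
Numerically x_2/x_1 = 1.70091, so x_1* = 79/(33.48 + 4·1.70091) = 1.9611.
At m' = 177.75: x_1* = 4.4125. Change: 4.4125 − 1.9611 = 2.4514.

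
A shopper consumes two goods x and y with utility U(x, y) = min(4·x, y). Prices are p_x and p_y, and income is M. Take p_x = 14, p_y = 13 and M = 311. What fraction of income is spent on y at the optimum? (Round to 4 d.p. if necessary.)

share on y = 0.7879

Leontief preferences: the optimum is at the kink where x/1 = y/4, i.e. y = 4·x.
Budget: p_x·x + p_y·4·x = M, so (p_x + 4·p_y)·x = M.
Demand: x*(p_x,p_y,M) = M/(p_x + 4·p_y), y* = 4·M/(p_x + 4·p_y).
Here 14 + 4·13 = 66, giving x* = 4.7121 and y* = 18.8485.
Expenditure on y: 13·18.8485 = 245.0303; share = 0.7879.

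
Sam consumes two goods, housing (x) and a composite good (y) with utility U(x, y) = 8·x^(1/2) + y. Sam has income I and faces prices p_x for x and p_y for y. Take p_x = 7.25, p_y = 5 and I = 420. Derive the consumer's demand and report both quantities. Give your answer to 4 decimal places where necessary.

x* = 7.61, y* = 72.9655

Solve: √x = 4·p_y/p_x, so x*(p_x,p_y) = (4·p_y/p_x)², and y* = (I − p_x·x*)/p_y.
Plugging in: x* = (4·5/7.25)² = 7.61, y* = 72.9655.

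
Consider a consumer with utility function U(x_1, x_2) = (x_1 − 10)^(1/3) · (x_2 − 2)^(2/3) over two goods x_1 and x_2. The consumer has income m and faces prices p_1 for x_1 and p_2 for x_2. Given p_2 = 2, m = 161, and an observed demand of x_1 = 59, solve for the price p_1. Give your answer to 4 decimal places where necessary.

MRS = (1/2)·(x_2−2)/(x_1−10). Tangency with p_1/p_2 gives x_2−2 = 2·(p_1/p_2)·(x_1−10).
After buying the subsistence bundle (10, 2), a share 1/3 of the remaining income goes to x_1: x_1* = 10 + 1/3·(m − 10p_1 − 2p_2)/p_1.
Set x_1* = 59 in the demand function and solve for p_1: p_1 = 1.

p_1 = 1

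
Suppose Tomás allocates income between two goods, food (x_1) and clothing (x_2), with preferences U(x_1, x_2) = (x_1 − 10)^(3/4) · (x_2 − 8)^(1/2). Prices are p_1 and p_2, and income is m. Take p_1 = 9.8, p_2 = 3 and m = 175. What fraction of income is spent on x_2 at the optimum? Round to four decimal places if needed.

share on x_2 = 0.2583

After buying the subsistence bundle (10, 8), a share 0.6 of the remaining income goes to x_1: x_1* = 10 + 0.6·(m − 10p_1 − 8p_2)/p_1.
Discretionary income = 175 − 10·9.8 − 8·3 = 53; x_1* = 10 + 0.6·53/9.8 = 13.2449; x_2* = 8 + 0.4·53/3 = 15.0667.
Expenditure on x_2: 3·15.0667 = 45.2; share = 0.2583.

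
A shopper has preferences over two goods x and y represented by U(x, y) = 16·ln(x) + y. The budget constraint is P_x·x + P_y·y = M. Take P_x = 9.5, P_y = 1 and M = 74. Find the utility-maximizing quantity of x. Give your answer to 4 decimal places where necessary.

x* = 1.6842

MU_x = 16/x, MU_y = 1. Tangency: 16/x = P_x/P_y.
So x*(P_x,P_y) = 16·P_y/P_x, independent of income; and y* = (M − 16·P_y)/P_y.
At the given prices: x* = 16·1/9.5 = 1.6842.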